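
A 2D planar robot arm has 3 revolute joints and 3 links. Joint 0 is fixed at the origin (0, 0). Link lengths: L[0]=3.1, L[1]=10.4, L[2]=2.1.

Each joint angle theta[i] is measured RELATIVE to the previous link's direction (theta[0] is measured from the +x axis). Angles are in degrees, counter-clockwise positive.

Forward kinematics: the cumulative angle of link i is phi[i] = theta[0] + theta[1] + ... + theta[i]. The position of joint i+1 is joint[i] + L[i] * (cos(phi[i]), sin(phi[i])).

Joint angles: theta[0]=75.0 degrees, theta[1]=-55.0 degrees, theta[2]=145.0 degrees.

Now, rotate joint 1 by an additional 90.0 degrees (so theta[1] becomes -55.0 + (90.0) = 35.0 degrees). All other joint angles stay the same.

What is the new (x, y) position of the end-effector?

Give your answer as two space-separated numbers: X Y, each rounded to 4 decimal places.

Answer: -3.2982 10.7387

Derivation:
joint[0] = (0.0000, 0.0000)  (base)
link 0: phi[0] = 75 = 75 deg
  cos(75 deg) = 0.2588, sin(75 deg) = 0.9659
  joint[1] = (0.0000, 0.0000) + 3.1 * (0.2588, 0.9659) = (0.0000 + 0.8023, 0.0000 + 2.9944) = (0.8023, 2.9944)
link 1: phi[1] = 75 + 35 = 110 deg
  cos(110 deg) = -0.3420, sin(110 deg) = 0.9397
  joint[2] = (0.8023, 2.9944) + 10.4 * (-0.3420, 0.9397) = (0.8023 + -3.5570, 2.9944 + 9.7728) = (-2.7547, 12.7672)
link 2: phi[2] = 75 + 35 + 145 = 255 deg
  cos(255 deg) = -0.2588, sin(255 deg) = -0.9659
  joint[3] = (-2.7547, 12.7672) + 2.1 * (-0.2588, -0.9659) = (-2.7547 + -0.5435, 12.7672 + -2.0284) = (-3.2982, 10.7387)
End effector: (-3.2982, 10.7387)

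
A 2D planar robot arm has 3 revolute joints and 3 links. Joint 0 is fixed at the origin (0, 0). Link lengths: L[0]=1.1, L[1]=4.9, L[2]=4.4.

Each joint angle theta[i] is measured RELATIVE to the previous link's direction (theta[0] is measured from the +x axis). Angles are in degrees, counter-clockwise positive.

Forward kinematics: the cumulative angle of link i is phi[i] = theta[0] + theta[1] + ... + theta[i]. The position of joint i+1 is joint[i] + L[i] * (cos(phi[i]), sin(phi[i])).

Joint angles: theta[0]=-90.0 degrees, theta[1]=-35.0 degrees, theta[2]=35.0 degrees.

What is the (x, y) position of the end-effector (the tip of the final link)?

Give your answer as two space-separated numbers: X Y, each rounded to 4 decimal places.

Answer: -2.8105 -9.5138

Derivation:
joint[0] = (0.0000, 0.0000)  (base)
link 0: phi[0] = -90 = -90 deg
  cos(-90 deg) = 0.0000, sin(-90 deg) = -1.0000
  joint[1] = (0.0000, 0.0000) + 1.1 * (0.0000, -1.0000) = (0.0000 + 0.0000, 0.0000 + -1.1000) = (0.0000, -1.1000)
link 1: phi[1] = -90 + -35 = -125 deg
  cos(-125 deg) = -0.5736, sin(-125 deg) = -0.8192
  joint[2] = (0.0000, -1.1000) + 4.9 * (-0.5736, -0.8192) = (0.0000 + -2.8105, -1.1000 + -4.0138) = (-2.8105, -5.1138)
link 2: phi[2] = -90 + -35 + 35 = -90 deg
  cos(-90 deg) = 0.0000, sin(-90 deg) = -1.0000
  joint[3] = (-2.8105, -5.1138) + 4.4 * (0.0000, -1.0000) = (-2.8105 + 0.0000, -5.1138 + -4.4000) = (-2.8105, -9.5138)
End effector: (-2.8105, -9.5138)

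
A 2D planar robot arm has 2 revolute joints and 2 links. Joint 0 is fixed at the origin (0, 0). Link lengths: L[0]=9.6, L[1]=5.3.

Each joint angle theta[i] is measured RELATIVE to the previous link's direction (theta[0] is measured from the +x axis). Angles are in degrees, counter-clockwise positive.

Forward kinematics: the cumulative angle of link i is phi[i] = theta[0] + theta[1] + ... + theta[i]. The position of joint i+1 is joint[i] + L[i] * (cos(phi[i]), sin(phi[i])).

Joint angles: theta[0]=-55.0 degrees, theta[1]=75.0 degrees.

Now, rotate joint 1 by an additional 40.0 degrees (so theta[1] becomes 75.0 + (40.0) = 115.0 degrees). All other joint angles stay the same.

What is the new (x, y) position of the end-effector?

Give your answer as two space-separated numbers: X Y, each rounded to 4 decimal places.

Answer: 8.1563 -3.2739

Derivation:
joint[0] = (0.0000, 0.0000)  (base)
link 0: phi[0] = -55 = -55 deg
  cos(-55 deg) = 0.5736, sin(-55 deg) = -0.8192
  joint[1] = (0.0000, 0.0000) + 9.6 * (0.5736, -0.8192) = (0.0000 + 5.5063, 0.0000 + -7.8639) = (5.5063, -7.8639)
link 1: phi[1] = -55 + 115 = 60 deg
  cos(60 deg) = 0.5000, sin(60 deg) = 0.8660
  joint[2] = (5.5063, -7.8639) + 5.3 * (0.5000, 0.8660) = (5.5063 + 2.6500, -7.8639 + 4.5899) = (8.1563, -3.2739)
End effector: (8.1563, -3.2739)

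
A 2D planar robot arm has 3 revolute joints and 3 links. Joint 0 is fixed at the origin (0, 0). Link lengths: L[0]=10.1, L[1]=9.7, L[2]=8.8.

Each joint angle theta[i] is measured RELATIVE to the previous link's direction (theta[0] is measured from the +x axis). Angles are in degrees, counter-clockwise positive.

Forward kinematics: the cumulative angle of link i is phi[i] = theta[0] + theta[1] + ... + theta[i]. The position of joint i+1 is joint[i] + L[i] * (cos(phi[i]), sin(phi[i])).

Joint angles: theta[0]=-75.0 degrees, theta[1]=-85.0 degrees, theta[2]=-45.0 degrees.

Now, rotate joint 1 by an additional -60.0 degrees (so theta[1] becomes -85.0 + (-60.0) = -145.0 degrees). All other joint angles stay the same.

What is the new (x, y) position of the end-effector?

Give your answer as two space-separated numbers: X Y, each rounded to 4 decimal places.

Answer: -5.5835 5.2457

Derivation:
joint[0] = (0.0000, 0.0000)  (base)
link 0: phi[0] = -75 = -75 deg
  cos(-75 deg) = 0.2588, sin(-75 deg) = -0.9659
  joint[1] = (0.0000, 0.0000) + 10.1 * (0.2588, -0.9659) = (0.0000 + 2.6141, 0.0000 + -9.7559) = (2.6141, -9.7559)
link 1: phi[1] = -75 + -145 = -220 deg
  cos(-220 deg) = -0.7660, sin(-220 deg) = 0.6428
  joint[2] = (2.6141, -9.7559) + 9.7 * (-0.7660, 0.6428) = (2.6141 + -7.4306, -9.7559 + 6.2350) = (-4.8166, -3.5208)
link 2: phi[2] = -75 + -145 + -45 = -265 deg
  cos(-265 deg) = -0.0872, sin(-265 deg) = 0.9962
  joint[3] = (-4.8166, -3.5208) + 8.8 * (-0.0872, 0.9962) = (-4.8166 + -0.7670, -3.5208 + 8.7665) = (-5.5835, 5.2457)
End effector: (-5.5835, 5.2457)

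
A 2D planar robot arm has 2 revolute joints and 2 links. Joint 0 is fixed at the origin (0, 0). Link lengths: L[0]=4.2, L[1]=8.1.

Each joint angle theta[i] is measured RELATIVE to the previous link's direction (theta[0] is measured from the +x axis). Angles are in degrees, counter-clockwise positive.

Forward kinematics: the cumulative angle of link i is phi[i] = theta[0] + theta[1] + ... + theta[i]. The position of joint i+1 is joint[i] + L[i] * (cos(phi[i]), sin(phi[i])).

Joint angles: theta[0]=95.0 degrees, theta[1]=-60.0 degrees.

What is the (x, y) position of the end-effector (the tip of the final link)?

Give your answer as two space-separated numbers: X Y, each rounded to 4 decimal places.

Answer: 6.2691 8.8300

Derivation:
joint[0] = (0.0000, 0.0000)  (base)
link 0: phi[0] = 95 = 95 deg
  cos(95 deg) = -0.0872, sin(95 deg) = 0.9962
  joint[1] = (0.0000, 0.0000) + 4.2 * (-0.0872, 0.9962) = (0.0000 + -0.3661, 0.0000 + 4.1840) = (-0.3661, 4.1840)
link 1: phi[1] = 95 + -60 = 35 deg
  cos(35 deg) = 0.8192, sin(35 deg) = 0.5736
  joint[2] = (-0.3661, 4.1840) + 8.1 * (0.8192, 0.5736) = (-0.3661 + 6.6351, 4.1840 + 4.6460) = (6.2691, 8.8300)
End effector: (6.2691, 8.8300)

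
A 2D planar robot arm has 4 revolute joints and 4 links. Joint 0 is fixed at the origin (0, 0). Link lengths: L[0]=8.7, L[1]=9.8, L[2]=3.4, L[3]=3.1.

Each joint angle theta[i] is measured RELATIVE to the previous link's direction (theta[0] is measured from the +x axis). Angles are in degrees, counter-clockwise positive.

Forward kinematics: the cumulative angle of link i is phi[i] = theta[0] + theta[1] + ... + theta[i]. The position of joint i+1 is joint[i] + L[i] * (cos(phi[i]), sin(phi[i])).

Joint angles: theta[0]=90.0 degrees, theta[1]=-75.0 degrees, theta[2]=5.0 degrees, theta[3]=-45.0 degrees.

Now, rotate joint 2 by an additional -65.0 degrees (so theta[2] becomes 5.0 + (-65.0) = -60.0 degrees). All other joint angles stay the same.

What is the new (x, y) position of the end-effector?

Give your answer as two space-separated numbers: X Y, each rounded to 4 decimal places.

joint[0] = (0.0000, 0.0000)  (base)
link 0: phi[0] = 90 = 90 deg
  cos(90 deg) = 0.0000, sin(90 deg) = 1.0000
  joint[1] = (0.0000, 0.0000) + 8.7 * (0.0000, 1.0000) = (0.0000 + 0.0000, 0.0000 + 8.7000) = (0.0000, 8.7000)
link 1: phi[1] = 90 + -75 = 15 deg
  cos(15 deg) = 0.9659, sin(15 deg) = 0.2588
  joint[2] = (0.0000, 8.7000) + 9.8 * (0.9659, 0.2588) = (0.0000 + 9.4661, 8.7000 + 2.5364) = (9.4661, 11.2364)
link 2: phi[2] = 90 + -75 + -60 = -45 deg
  cos(-45 deg) = 0.7071, sin(-45 deg) = -0.7071
  joint[3] = (9.4661, 11.2364) + 3.4 * (0.7071, -0.7071) = (9.4661 + 2.4042, 11.2364 + -2.4042) = (11.8702, 8.8323)
link 3: phi[3] = 90 + -75 + -60 + -45 = -90 deg
  cos(-90 deg) = 0.0000, sin(-90 deg) = -1.0000
  joint[4] = (11.8702, 8.8323) + 3.1 * (0.0000, -1.0000) = (11.8702 + 0.0000, 8.8323 + -3.1000) = (11.8702, 5.7323)
End effector: (11.8702, 5.7323)

Answer: 11.8702 5.7323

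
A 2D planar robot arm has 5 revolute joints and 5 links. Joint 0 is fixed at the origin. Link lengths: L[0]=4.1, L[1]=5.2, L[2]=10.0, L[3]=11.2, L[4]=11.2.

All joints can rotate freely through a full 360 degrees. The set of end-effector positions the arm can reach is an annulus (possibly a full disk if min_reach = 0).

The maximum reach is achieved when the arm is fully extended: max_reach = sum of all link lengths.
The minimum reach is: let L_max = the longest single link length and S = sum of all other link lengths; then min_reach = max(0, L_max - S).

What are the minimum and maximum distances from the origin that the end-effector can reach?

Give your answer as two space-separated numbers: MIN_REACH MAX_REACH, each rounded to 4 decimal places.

Answer: 0.0000 41.7000

Derivation:
Link lengths: [4.1, 5.2, 10.0, 11.2, 11.2]
max_reach = 4.1 + 5.2 + 10 + 11.2 + 11.2 = 41.7
L_max = max([4.1, 5.2, 10.0, 11.2, 11.2]) = 11.2
S (sum of others) = 41.7 - 11.2 = 30.5
min_reach = max(0, 11.2 - 30.5) = max(0, -19.3) = 0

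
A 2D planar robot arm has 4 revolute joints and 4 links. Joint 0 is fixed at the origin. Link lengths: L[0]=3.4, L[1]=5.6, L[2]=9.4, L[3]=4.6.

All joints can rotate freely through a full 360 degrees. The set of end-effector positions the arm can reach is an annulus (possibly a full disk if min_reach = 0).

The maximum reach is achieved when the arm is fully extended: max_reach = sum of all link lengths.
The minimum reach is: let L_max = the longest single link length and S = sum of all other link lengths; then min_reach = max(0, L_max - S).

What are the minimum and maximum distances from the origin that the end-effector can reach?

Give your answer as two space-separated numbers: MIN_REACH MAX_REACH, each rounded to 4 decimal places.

Answer: 0.0000 23.0000

Derivation:
Link lengths: [3.4, 5.6, 9.4, 4.6]
max_reach = 3.4 + 5.6 + 9.4 + 4.6 = 23
L_max = max([3.4, 5.6, 9.4, 4.6]) = 9.4
S (sum of others) = 23 - 9.4 = 13.6
min_reach = max(0, 9.4 - 13.6) = max(0, -4.2) = 0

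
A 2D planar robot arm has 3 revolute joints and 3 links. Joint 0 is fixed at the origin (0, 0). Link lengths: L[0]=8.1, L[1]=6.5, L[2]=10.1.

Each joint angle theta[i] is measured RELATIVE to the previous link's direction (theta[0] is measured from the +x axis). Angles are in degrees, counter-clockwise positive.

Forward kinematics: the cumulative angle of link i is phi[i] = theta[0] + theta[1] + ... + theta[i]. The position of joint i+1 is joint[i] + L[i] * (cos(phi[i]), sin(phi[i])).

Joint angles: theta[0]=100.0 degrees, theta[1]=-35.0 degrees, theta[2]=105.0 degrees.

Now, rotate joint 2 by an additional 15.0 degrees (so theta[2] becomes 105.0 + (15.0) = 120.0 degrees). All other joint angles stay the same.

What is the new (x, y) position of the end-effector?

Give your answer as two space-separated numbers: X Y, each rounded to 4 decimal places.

Answer: -8.7211 12.9877

Derivation:
joint[0] = (0.0000, 0.0000)  (base)
link 0: phi[0] = 100 = 100 deg
  cos(100 deg) = -0.1736, sin(100 deg) = 0.9848
  joint[1] = (0.0000, 0.0000) + 8.1 * (-0.1736, 0.9848) = (0.0000 + -1.4066, 0.0000 + 7.9769) = (-1.4066, 7.9769)
link 1: phi[1] = 100 + -35 = 65 deg
  cos(65 deg) = 0.4226, sin(65 deg) = 0.9063
  joint[2] = (-1.4066, 7.9769) + 6.5 * (0.4226, 0.9063) = (-1.4066 + 2.7470, 7.9769 + 5.8910) = (1.3405, 13.8679)
link 2: phi[2] = 100 + -35 + 120 = 185 deg
  cos(185 deg) = -0.9962, sin(185 deg) = -0.0872
  joint[3] = (1.3405, 13.8679) + 10.1 * (-0.9962, -0.0872) = (1.3405 + -10.0616, 13.8679 + -0.8803) = (-8.7211, 12.9877)
End effector: (-8.7211, 12.9877)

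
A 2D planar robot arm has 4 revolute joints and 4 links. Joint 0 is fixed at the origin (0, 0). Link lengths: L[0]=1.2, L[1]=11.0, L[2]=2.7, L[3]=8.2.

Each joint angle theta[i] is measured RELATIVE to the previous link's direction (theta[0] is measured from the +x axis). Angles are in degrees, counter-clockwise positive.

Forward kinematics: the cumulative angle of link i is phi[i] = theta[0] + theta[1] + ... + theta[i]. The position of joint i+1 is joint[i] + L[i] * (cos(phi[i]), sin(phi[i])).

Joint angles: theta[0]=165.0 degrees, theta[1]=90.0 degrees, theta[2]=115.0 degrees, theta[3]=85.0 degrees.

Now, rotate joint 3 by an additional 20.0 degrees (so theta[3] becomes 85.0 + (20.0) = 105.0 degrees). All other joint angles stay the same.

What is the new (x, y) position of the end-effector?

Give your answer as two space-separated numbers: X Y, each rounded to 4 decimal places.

joint[0] = (0.0000, 0.0000)  (base)
link 0: phi[0] = 165 = 165 deg
  cos(165 deg) = -0.9659, sin(165 deg) = 0.2588
  joint[1] = (0.0000, 0.0000) + 1.2 * (-0.9659, 0.2588) = (0.0000 + -1.1591, 0.0000 + 0.3106) = (-1.1591, 0.3106)
link 1: phi[1] = 165 + 90 = 255 deg
  cos(255 deg) = -0.2588, sin(255 deg) = -0.9659
  joint[2] = (-1.1591, 0.3106) + 11 * (-0.2588, -0.9659) = (-1.1591 + -2.8470, 0.3106 + -10.6252) = (-4.0061, -10.3146)
link 2: phi[2] = 165 + 90 + 115 = 370 deg
  cos(370 deg) = 0.9848, sin(370 deg) = 0.1736
  joint[3] = (-4.0061, -10.3146) + 2.7 * (0.9848, 0.1736) = (-4.0061 + 2.6590, -10.3146 + 0.4689) = (-1.3471, -9.8458)
link 3: phi[3] = 165 + 90 + 115 + 105 = 475 deg
  cos(475 deg) = -0.4226, sin(475 deg) = 0.9063
  joint[4] = (-1.3471, -9.8458) + 8.2 * (-0.4226, 0.9063) = (-1.3471 + -3.4655, -9.8458 + 7.4317) = (-4.8126, -2.4140)
End effector: (-4.8126, -2.4140)

Answer: -4.8126 -2.4140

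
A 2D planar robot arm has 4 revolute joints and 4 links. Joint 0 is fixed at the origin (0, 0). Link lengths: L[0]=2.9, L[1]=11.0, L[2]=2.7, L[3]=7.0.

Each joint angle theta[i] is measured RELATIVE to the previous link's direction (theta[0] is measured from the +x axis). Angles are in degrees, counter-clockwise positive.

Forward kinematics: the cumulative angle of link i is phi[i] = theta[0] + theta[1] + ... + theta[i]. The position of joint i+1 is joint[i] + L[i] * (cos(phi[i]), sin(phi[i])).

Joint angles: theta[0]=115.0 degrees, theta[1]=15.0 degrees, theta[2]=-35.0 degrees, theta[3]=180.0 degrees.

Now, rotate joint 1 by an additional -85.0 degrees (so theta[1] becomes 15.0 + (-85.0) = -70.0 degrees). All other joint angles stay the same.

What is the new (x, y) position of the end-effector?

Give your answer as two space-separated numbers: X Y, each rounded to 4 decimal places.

Answer: 2.3179 9.6598

Derivation:
joint[0] = (0.0000, 0.0000)  (base)
link 0: phi[0] = 115 = 115 deg
  cos(115 deg) = -0.4226, sin(115 deg) = 0.9063
  joint[1] = (0.0000, 0.0000) + 2.9 * (-0.4226, 0.9063) = (0.0000 + -1.2256, 0.0000 + 2.6283) = (-1.2256, 2.6283)
link 1: phi[1] = 115 + -70 = 45 deg
  cos(45 deg) = 0.7071, sin(45 deg) = 0.7071
  joint[2] = (-1.2256, 2.6283) + 11 * (0.7071, 0.7071) = (-1.2256 + 7.7782, 2.6283 + 7.7782) = (6.5526, 10.4065)
link 2: phi[2] = 115 + -70 + -35 = 10 deg
  cos(10 deg) = 0.9848, sin(10 deg) = 0.1736
  joint[3] = (6.5526, 10.4065) + 2.7 * (0.9848, 0.1736) = (6.5526 + 2.6590, 10.4065 + 0.4689) = (9.2116, 10.8753)
link 3: phi[3] = 115 + -70 + -35 + 180 = 190 deg
  cos(190 deg) = -0.9848, sin(190 deg) = -0.1736
  joint[4] = (9.2116, 10.8753) + 7 * (-0.9848, -0.1736) = (9.2116 + -6.8937, 10.8753 + -1.2155) = (2.3179, 9.6598)
End effector: (2.3179, 9.6598)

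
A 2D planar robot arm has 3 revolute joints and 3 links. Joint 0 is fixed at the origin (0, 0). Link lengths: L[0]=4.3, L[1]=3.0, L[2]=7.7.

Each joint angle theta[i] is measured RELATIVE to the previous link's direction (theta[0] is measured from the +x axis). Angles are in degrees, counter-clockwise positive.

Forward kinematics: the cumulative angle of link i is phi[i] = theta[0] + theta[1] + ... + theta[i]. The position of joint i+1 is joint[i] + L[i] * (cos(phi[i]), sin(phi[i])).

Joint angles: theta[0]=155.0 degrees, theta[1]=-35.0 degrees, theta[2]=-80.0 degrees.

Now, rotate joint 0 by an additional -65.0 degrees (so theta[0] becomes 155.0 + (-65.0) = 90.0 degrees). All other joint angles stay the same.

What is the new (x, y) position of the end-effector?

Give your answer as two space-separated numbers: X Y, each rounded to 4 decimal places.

joint[0] = (0.0000, 0.0000)  (base)
link 0: phi[0] = 90 = 90 deg
  cos(90 deg) = 0.0000, sin(90 deg) = 1.0000
  joint[1] = (0.0000, 0.0000) + 4.3 * (0.0000, 1.0000) = (0.0000 + 0.0000, 0.0000 + 4.3000) = (0.0000, 4.3000)
link 1: phi[1] = 90 + -35 = 55 deg
  cos(55 deg) = 0.5736, sin(55 deg) = 0.8192
  joint[2] = (0.0000, 4.3000) + 3 * (0.5736, 0.8192) = (0.0000 + 1.7207, 4.3000 + 2.4575) = (1.7207, 6.7575)
link 2: phi[2] = 90 + -35 + -80 = -25 deg
  cos(-25 deg) = 0.9063, sin(-25 deg) = -0.4226
  joint[3] = (1.7207, 6.7575) + 7.7 * (0.9063, -0.4226) = (1.7207 + 6.9786, 6.7575 + -3.2542) = (8.6993, 3.5033)
End effector: (8.6993, 3.5033)

Answer: 8.6993 3.5033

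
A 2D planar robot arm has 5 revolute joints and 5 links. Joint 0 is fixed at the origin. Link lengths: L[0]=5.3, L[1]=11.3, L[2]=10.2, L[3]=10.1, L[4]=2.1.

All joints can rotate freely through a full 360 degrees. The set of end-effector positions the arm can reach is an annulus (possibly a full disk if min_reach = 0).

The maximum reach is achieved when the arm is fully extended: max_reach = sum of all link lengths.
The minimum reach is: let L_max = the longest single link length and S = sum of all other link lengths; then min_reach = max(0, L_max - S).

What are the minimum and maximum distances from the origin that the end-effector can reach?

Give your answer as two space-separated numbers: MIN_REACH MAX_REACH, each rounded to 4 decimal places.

Link lengths: [5.3, 11.3, 10.2, 10.1, 2.1]
max_reach = 5.3 + 11.3 + 10.2 + 10.1 + 2.1 = 39
L_max = max([5.3, 11.3, 10.2, 10.1, 2.1]) = 11.3
S (sum of others) = 39 - 11.3 = 27.7
min_reach = max(0, 11.3 - 27.7) = max(0, -16.4) = 0

Answer: 0.0000 39.0000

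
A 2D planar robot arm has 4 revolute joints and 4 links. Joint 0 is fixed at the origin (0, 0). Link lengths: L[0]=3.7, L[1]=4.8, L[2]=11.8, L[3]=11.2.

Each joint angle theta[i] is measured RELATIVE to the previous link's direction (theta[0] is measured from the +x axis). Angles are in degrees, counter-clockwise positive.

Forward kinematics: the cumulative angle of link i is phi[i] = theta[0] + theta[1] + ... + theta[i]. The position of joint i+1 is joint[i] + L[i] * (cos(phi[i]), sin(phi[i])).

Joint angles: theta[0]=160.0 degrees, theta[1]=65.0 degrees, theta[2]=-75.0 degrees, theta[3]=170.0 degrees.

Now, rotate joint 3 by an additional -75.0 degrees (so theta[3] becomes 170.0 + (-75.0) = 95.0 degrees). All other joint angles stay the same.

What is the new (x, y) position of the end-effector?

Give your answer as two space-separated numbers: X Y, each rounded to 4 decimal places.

joint[0] = (0.0000, 0.0000)  (base)
link 0: phi[0] = 160 = 160 deg
  cos(160 deg) = -0.9397, sin(160 deg) = 0.3420
  joint[1] = (0.0000, 0.0000) + 3.7 * (-0.9397, 0.3420) = (0.0000 + -3.4769, 0.0000 + 1.2655) = (-3.4769, 1.2655)
link 1: phi[1] = 160 + 65 = 225 deg
  cos(225 deg) = -0.7071, sin(225 deg) = -0.7071
  joint[2] = (-3.4769, 1.2655) + 4.8 * (-0.7071, -0.7071) = (-3.4769 + -3.3941, 1.2655 + -3.3941) = (-6.8710, -2.1286)
link 2: phi[2] = 160 + 65 + -75 = 150 deg
  cos(150 deg) = -0.8660, sin(150 deg) = 0.5000
  joint[3] = (-6.8710, -2.1286) + 11.8 * (-0.8660, 0.5000) = (-6.8710 + -10.2191, -2.1286 + 5.9000) = (-17.0901, 3.7714)
link 3: phi[3] = 160 + 65 + -75 + 95 = 245 deg
  cos(245 deg) = -0.4226, sin(245 deg) = -0.9063
  joint[4] = (-17.0901, 3.7714) + 11.2 * (-0.4226, -0.9063) = (-17.0901 + -4.7333, 3.7714 + -10.1506) = (-21.8234, -6.3793)
End effector: (-21.8234, -6.3793)

Answer: -21.8234 -6.3793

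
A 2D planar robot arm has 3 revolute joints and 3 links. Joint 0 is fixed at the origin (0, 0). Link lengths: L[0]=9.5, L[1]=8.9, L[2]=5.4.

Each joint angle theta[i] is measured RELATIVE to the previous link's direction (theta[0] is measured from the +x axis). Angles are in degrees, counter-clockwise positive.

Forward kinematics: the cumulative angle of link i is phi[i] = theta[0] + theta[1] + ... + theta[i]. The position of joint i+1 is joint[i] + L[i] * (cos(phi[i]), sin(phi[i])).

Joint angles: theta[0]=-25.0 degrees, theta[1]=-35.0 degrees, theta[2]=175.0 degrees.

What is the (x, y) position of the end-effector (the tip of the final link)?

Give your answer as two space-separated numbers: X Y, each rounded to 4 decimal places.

joint[0] = (0.0000, 0.0000)  (base)
link 0: phi[0] = -25 = -25 deg
  cos(-25 deg) = 0.9063, sin(-25 deg) = -0.4226
  joint[1] = (0.0000, 0.0000) + 9.5 * (0.9063, -0.4226) = (0.0000 + 8.6099, 0.0000 + -4.0149) = (8.6099, -4.0149)
link 1: phi[1] = -25 + -35 = -60 deg
  cos(-60 deg) = 0.5000, sin(-60 deg) = -0.8660
  joint[2] = (8.6099, -4.0149) + 8.9 * (0.5000, -0.8660) = (8.6099 + 4.4500, -4.0149 + -7.7076) = (13.0599, -11.7225)
link 2: phi[2] = -25 + -35 + 175 = 115 deg
  cos(115 deg) = -0.4226, sin(115 deg) = 0.9063
  joint[3] = (13.0599, -11.7225) + 5.4 * (-0.4226, 0.9063) = (13.0599 + -2.2821, -11.7225 + 4.8941) = (10.7778, -6.8284)
End effector: (10.7778, -6.8284)

Answer: 10.7778 -6.8284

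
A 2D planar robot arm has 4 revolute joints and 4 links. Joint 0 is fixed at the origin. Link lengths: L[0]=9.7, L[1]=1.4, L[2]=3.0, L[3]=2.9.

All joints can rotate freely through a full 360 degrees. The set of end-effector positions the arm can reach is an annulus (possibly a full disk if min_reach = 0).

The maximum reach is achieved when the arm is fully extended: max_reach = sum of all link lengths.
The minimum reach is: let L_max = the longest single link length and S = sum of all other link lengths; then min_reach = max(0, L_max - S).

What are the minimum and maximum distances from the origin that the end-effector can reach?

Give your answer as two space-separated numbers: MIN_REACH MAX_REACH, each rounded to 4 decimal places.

Answer: 2.4000 17.0000

Derivation:
Link lengths: [9.7, 1.4, 3.0, 2.9]
max_reach = 9.7 + 1.4 + 3 + 2.9 = 17
L_max = max([9.7, 1.4, 3.0, 2.9]) = 9.7
S (sum of others) = 17 - 9.7 = 7.3
min_reach = max(0, 9.7 - 7.3) = max(0, 2.4) = 2.4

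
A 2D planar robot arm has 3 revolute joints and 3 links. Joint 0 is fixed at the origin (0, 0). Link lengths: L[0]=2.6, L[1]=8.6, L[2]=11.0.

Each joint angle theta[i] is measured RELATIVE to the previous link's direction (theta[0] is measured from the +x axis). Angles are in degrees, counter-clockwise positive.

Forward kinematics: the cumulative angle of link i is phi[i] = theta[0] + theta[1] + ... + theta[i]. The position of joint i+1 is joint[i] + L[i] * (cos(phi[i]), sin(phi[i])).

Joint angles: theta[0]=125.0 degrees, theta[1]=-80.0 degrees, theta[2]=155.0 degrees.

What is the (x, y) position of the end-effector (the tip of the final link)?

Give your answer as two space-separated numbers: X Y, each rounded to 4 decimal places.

Answer: -5.7468 4.4487

Derivation:
joint[0] = (0.0000, 0.0000)  (base)
link 0: phi[0] = 125 = 125 deg
  cos(125 deg) = -0.5736, sin(125 deg) = 0.8192
  joint[1] = (0.0000, 0.0000) + 2.6 * (-0.5736, 0.8192) = (0.0000 + -1.4913, 0.0000 + 2.1298) = (-1.4913, 2.1298)
link 1: phi[1] = 125 + -80 = 45 deg
  cos(45 deg) = 0.7071, sin(45 deg) = 0.7071
  joint[2] = (-1.4913, 2.1298) + 8.6 * (0.7071, 0.7071) = (-1.4913 + 6.0811, 2.1298 + 6.0811) = (4.5898, 8.2109)
link 2: phi[2] = 125 + -80 + 155 = 200 deg
  cos(200 deg) = -0.9397, sin(200 deg) = -0.3420
  joint[3] = (4.5898, 8.2109) + 11 * (-0.9397, -0.3420) = (4.5898 + -10.3366, 8.2109 + -3.7622) = (-5.7468, 4.4487)
End effector: (-5.7468, 4.4487)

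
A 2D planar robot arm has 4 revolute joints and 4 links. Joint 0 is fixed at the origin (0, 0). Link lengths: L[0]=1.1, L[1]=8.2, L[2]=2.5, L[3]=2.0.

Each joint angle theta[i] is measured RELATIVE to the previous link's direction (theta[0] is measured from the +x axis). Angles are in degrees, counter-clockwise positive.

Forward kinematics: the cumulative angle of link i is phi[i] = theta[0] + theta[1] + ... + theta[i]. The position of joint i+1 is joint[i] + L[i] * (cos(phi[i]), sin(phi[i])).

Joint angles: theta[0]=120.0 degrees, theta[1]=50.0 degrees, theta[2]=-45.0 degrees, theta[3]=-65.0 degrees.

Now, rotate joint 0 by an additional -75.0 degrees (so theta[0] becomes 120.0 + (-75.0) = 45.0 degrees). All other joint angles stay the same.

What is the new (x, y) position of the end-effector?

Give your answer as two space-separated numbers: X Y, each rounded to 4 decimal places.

joint[0] = (0.0000, 0.0000)  (base)
link 0: phi[0] = 45 = 45 deg
  cos(45 deg) = 0.7071, sin(45 deg) = 0.7071
  joint[1] = (0.0000, 0.0000) + 1.1 * (0.7071, 0.7071) = (0.0000 + 0.7778, 0.0000 + 0.7778) = (0.7778, 0.7778)
link 1: phi[1] = 45 + 50 = 95 deg
  cos(95 deg) = -0.0872, sin(95 deg) = 0.9962
  joint[2] = (0.7778, 0.7778) + 8.2 * (-0.0872, 0.9962) = (0.7778 + -0.7147, 0.7778 + 8.1688) = (0.0631, 8.9466)
link 2: phi[2] = 45 + 50 + -45 = 50 deg
  cos(50 deg) = 0.6428, sin(50 deg) = 0.7660
  joint[3] = (0.0631, 8.9466) + 2.5 * (0.6428, 0.7660) = (0.0631 + 1.6070, 8.9466 + 1.9151) = (1.6701, 10.8617)
link 3: phi[3] = 45 + 50 + -45 + -65 = -15 deg
  cos(-15 deg) = 0.9659, sin(-15 deg) = -0.2588
  joint[4] = (1.6701, 10.8617) + 2 * (0.9659, -0.2588) = (1.6701 + 1.9319, 10.8617 + -0.5176) = (3.6020, 10.3441)
End effector: (3.6020, 10.3441)

Answer: 3.6020 10.3441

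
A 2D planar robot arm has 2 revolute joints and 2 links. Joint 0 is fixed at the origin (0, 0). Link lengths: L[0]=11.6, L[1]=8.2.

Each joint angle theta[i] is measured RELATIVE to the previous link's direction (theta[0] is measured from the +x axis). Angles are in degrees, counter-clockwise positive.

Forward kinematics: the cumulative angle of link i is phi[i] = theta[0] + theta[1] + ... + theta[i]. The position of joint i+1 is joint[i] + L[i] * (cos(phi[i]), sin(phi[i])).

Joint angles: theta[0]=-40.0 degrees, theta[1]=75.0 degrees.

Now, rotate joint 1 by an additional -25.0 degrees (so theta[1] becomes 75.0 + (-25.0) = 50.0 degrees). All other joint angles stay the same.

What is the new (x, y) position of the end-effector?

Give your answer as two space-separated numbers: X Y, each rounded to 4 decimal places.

Answer: 16.9615 -6.0324

Derivation:
joint[0] = (0.0000, 0.0000)  (base)
link 0: phi[0] = -40 = -40 deg
  cos(-40 deg) = 0.7660, sin(-40 deg) = -0.6428
  joint[1] = (0.0000, 0.0000) + 11.6 * (0.7660, -0.6428) = (0.0000 + 8.8861, 0.0000 + -7.4563) = (8.8861, -7.4563)
link 1: phi[1] = -40 + 50 = 10 deg
  cos(10 deg) = 0.9848, sin(10 deg) = 0.1736
  joint[2] = (8.8861, -7.4563) + 8.2 * (0.9848, 0.1736) = (8.8861 + 8.0754, -7.4563 + 1.4239) = (16.9615, -6.0324)
End effector: (16.9615, -6.0324)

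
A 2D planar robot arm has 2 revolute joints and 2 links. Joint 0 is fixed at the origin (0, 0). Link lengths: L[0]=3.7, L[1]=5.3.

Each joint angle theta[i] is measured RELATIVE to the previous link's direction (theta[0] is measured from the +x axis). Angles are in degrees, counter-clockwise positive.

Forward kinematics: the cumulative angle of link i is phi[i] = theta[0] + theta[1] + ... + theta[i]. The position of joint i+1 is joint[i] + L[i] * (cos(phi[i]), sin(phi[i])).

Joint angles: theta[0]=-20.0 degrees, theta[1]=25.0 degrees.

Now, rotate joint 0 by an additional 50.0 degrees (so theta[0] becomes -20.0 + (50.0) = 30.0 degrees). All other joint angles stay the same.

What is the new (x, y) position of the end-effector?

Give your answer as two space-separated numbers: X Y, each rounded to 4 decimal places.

joint[0] = (0.0000, 0.0000)  (base)
link 0: phi[0] = 30 = 30 deg
  cos(30 deg) = 0.8660, sin(30 deg) = 0.5000
  joint[1] = (0.0000, 0.0000) + 3.7 * (0.8660, 0.5000) = (0.0000 + 3.2043, 0.0000 + 1.8500) = (3.2043, 1.8500)
link 1: phi[1] = 30 + 25 = 55 deg
  cos(55 deg) = 0.5736, sin(55 deg) = 0.8192
  joint[2] = (3.2043, 1.8500) + 5.3 * (0.5736, 0.8192) = (3.2043 + 3.0400, 1.8500 + 4.3415) = (6.2442, 6.1915)
End effector: (6.2442, 6.1915)

Answer: 6.2442 6.1915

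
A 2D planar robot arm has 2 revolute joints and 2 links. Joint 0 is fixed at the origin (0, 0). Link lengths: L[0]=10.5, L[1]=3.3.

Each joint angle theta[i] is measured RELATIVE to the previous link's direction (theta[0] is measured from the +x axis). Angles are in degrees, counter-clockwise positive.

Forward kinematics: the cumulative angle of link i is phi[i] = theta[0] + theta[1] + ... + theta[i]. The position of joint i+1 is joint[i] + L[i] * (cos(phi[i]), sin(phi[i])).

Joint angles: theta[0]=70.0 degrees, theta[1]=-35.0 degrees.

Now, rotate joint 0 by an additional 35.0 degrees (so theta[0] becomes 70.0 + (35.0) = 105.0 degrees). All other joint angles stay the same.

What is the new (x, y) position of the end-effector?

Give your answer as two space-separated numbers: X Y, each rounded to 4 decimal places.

joint[0] = (0.0000, 0.0000)  (base)
link 0: phi[0] = 105 = 105 deg
  cos(105 deg) = -0.2588, sin(105 deg) = 0.9659
  joint[1] = (0.0000, 0.0000) + 10.5 * (-0.2588, 0.9659) = (0.0000 + -2.7176, 0.0000 + 10.1422) = (-2.7176, 10.1422)
link 1: phi[1] = 105 + -35 = 70 deg
  cos(70 deg) = 0.3420, sin(70 deg) = 0.9397
  joint[2] = (-2.7176, 10.1422) + 3.3 * (0.3420, 0.9397) = (-2.7176 + 1.1287, 10.1422 + 3.1010) = (-1.5889, 13.2432)
End effector: (-1.5889, 13.2432)

Answer: -1.5889 13.2432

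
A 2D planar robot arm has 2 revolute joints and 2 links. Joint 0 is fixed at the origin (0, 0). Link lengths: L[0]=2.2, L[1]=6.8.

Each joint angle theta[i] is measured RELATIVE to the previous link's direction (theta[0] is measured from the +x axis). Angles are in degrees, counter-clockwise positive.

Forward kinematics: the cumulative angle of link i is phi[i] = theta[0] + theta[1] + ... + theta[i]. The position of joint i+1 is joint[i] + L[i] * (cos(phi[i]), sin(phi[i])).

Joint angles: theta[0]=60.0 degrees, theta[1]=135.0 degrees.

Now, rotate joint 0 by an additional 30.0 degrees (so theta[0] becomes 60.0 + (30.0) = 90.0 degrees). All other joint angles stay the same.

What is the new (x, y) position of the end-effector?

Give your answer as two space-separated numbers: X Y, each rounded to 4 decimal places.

joint[0] = (0.0000, 0.0000)  (base)
link 0: phi[0] = 90 = 90 deg
  cos(90 deg) = 0.0000, sin(90 deg) = 1.0000
  joint[1] = (0.0000, 0.0000) + 2.2 * (0.0000, 1.0000) = (0.0000 + 0.0000, 0.0000 + 2.2000) = (0.0000, 2.2000)
link 1: phi[1] = 90 + 135 = 225 deg
  cos(225 deg) = -0.7071, sin(225 deg) = -0.7071
  joint[2] = (0.0000, 2.2000) + 6.8 * (-0.7071, -0.7071) = (0.0000 + -4.8083, 2.2000 + -4.8083) = (-4.8083, -2.6083)
End effector: (-4.8083, -2.6083)

Answer: -4.8083 -2.6083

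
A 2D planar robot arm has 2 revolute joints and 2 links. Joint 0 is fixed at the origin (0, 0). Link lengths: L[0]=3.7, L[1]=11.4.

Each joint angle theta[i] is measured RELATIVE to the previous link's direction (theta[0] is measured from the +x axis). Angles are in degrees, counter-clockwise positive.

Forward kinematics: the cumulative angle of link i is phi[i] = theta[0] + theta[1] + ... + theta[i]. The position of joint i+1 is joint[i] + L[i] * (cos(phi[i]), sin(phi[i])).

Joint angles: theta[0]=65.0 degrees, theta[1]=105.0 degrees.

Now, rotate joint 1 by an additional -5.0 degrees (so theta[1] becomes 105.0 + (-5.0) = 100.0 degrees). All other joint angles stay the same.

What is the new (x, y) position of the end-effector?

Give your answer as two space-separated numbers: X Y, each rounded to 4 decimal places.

joint[0] = (0.0000, 0.0000)  (base)
link 0: phi[0] = 65 = 65 deg
  cos(65 deg) = 0.4226, sin(65 deg) = 0.9063
  joint[1] = (0.0000, 0.0000) + 3.7 * (0.4226, 0.9063) = (0.0000 + 1.5637, 0.0000 + 3.3533) = (1.5637, 3.3533)
link 1: phi[1] = 65 + 100 = 165 deg
  cos(165 deg) = -0.9659, sin(165 deg) = 0.2588
  joint[2] = (1.5637, 3.3533) + 11.4 * (-0.9659, 0.2588) = (1.5637 + -11.0116, 3.3533 + 2.9505) = (-9.4479, 6.3039)
End effector: (-9.4479, 6.3039)

Answer: -9.4479 6.3039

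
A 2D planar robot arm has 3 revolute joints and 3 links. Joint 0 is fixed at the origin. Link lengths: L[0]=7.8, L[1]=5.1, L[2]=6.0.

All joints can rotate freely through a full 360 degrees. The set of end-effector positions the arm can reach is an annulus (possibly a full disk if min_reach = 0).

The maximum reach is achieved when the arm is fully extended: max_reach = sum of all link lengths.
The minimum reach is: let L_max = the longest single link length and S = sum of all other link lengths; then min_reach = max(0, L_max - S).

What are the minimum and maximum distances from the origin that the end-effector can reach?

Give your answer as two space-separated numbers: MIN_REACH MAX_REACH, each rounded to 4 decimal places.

Link lengths: [7.8, 5.1, 6.0]
max_reach = 7.8 + 5.1 + 6 = 18.9
L_max = max([7.8, 5.1, 6.0]) = 7.8
S (sum of others) = 18.9 - 7.8 = 11.1
min_reach = max(0, 7.8 - 11.1) = max(0, -3.3) = 0

Answer: 0.0000 18.9000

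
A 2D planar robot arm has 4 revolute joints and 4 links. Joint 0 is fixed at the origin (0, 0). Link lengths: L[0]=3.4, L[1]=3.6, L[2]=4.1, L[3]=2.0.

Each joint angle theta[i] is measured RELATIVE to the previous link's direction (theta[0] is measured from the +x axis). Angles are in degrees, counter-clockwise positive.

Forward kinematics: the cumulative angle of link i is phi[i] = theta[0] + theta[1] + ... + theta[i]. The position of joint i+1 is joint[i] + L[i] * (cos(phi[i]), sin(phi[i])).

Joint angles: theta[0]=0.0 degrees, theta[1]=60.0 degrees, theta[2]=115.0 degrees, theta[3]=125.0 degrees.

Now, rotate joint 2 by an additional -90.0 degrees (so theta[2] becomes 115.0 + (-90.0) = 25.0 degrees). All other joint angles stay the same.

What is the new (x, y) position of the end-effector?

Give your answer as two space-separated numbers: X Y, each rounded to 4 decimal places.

joint[0] = (0.0000, 0.0000)  (base)
link 0: phi[0] = 0 = 0 deg
  cos(0 deg) = 1.0000, sin(0 deg) = 0.0000
  joint[1] = (0.0000, 0.0000) + 3.4 * (1.0000, 0.0000) = (0.0000 + 3.4000, 0.0000 + 0.0000) = (3.4000, 0.0000)
link 1: phi[1] = 0 + 60 = 60 deg
  cos(60 deg) = 0.5000, sin(60 deg) = 0.8660
  joint[2] = (3.4000, 0.0000) + 3.6 * (0.5000, 0.8660) = (3.4000 + 1.8000, 0.0000 + 3.1177) = (5.2000, 3.1177)
link 2: phi[2] = 0 + 60 + 25 = 85 deg
  cos(85 deg) = 0.0872, sin(85 deg) = 0.9962
  joint[3] = (5.2000, 3.1177) + 4.1 * (0.0872, 0.9962) = (5.2000 + 0.3573, 3.1177 + 4.0844) = (5.5573, 7.2021)
link 3: phi[3] = 0 + 60 + 25 + 125 = 210 deg
  cos(210 deg) = -0.8660, sin(210 deg) = -0.5000
  joint[4] = (5.5573, 7.2021) + 2 * (-0.8660, -0.5000) = (5.5573 + -1.7321, 7.2021 + -1.0000) = (3.8253, 6.2021)
End effector: (3.8253, 6.2021)

Answer: 3.8253 6.2021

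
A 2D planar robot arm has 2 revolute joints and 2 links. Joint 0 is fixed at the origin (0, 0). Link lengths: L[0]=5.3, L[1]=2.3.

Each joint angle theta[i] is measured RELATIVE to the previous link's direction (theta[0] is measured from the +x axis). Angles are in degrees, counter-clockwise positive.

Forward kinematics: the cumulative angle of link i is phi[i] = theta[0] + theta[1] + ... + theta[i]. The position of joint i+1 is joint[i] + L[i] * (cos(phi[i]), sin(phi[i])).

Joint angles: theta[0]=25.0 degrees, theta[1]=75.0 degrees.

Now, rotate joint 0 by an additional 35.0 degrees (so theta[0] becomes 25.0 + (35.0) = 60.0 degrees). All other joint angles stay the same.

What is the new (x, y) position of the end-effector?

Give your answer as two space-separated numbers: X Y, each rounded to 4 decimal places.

Answer: 1.0237 6.2163

Derivation:
joint[0] = (0.0000, 0.0000)  (base)
link 0: phi[0] = 60 = 60 deg
  cos(60 deg) = 0.5000, sin(60 deg) = 0.8660
  joint[1] = (0.0000, 0.0000) + 5.3 * (0.5000, 0.8660) = (0.0000 + 2.6500, 0.0000 + 4.5899) = (2.6500, 4.5899)
link 1: phi[1] = 60 + 75 = 135 deg
  cos(135 deg) = -0.7071, sin(135 deg) = 0.7071
  joint[2] = (2.6500, 4.5899) + 2.3 * (-0.7071, 0.7071) = (2.6500 + -1.6263, 4.5899 + 1.6263) = (1.0237, 6.2163)
End effector: (1.0237, 6.2163)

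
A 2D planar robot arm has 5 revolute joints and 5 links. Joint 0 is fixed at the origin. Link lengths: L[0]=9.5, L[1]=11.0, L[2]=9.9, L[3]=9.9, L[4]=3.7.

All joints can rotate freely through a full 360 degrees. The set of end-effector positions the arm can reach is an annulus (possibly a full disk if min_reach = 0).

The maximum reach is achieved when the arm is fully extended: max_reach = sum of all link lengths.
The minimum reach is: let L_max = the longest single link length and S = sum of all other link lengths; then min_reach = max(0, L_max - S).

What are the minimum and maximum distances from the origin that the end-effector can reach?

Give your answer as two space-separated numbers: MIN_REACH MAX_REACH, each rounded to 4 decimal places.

Link lengths: [9.5, 11.0, 9.9, 9.9, 3.7]
max_reach = 9.5 + 11 + 9.9 + 9.9 + 3.7 = 44
L_max = max([9.5, 11.0, 9.9, 9.9, 3.7]) = 11
S (sum of others) = 44 - 11 = 33
min_reach = max(0, 11 - 33) = max(0, -22) = 0

Answer: 0.0000 44.0000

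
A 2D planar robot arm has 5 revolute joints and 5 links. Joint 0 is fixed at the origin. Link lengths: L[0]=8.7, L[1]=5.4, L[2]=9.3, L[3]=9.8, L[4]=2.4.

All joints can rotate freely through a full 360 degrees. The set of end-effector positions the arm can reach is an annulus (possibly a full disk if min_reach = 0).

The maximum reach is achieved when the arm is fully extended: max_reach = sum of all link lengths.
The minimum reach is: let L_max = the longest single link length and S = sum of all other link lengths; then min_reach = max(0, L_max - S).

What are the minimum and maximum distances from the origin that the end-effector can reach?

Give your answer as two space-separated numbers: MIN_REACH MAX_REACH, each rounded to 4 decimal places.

Answer: 0.0000 35.6000

Derivation:
Link lengths: [8.7, 5.4, 9.3, 9.8, 2.4]
max_reach = 8.7 + 5.4 + 9.3 + 9.8 + 2.4 = 35.6
L_max = max([8.7, 5.4, 9.3, 9.8, 2.4]) = 9.8
S (sum of others) = 35.6 - 9.8 = 25.8
min_reach = max(0, 9.8 - 25.8) = max(0, -16) = 0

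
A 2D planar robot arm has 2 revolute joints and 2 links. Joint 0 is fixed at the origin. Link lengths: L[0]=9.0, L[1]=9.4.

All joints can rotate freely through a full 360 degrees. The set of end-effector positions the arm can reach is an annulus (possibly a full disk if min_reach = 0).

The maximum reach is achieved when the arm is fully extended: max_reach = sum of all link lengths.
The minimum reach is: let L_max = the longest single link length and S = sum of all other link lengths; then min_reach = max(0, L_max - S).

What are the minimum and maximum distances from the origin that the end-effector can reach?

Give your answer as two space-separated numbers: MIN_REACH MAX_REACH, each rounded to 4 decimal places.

Answer: 0.4000 18.4000

Derivation:
Link lengths: [9.0, 9.4]
max_reach = 9 + 9.4 = 18.4
L_max = max([9.0, 9.4]) = 9.4
S (sum of others) = 18.4 - 9.4 = 9
min_reach = max(0, 9.4 - 9) = max(0, 0.4) = 0.4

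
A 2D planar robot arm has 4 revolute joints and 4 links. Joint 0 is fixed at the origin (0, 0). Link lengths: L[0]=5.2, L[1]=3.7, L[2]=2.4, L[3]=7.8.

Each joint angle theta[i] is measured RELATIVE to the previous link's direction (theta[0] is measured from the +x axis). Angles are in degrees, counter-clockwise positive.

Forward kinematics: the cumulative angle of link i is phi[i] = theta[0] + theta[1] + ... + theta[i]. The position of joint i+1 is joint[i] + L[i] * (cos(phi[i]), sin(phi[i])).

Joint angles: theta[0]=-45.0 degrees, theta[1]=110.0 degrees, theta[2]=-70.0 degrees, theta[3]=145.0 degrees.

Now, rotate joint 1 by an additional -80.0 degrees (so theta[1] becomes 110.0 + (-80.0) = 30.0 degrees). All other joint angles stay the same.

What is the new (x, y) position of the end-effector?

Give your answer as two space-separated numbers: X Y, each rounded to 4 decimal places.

joint[0] = (0.0000, 0.0000)  (base)
link 0: phi[0] = -45 = -45 deg
  cos(-45 deg) = 0.7071, sin(-45 deg) = -0.7071
  joint[1] = (0.0000, 0.0000) + 5.2 * (0.7071, -0.7071) = (0.0000 + 3.6770, 0.0000 + -3.6770) = (3.6770, -3.6770)
link 1: phi[1] = -45 + 30 = -15 deg
  cos(-15 deg) = 0.9659, sin(-15 deg) = -0.2588
  joint[2] = (3.6770, -3.6770) + 3.7 * (0.9659, -0.2588) = (3.6770 + 3.5739, -3.6770 + -0.9576) = (7.2509, -4.6346)
link 2: phi[2] = -45 + 30 + -70 = -85 deg
  cos(-85 deg) = 0.0872, sin(-85 deg) = -0.9962
  joint[3] = (7.2509, -4.6346) + 2.4 * (0.0872, -0.9962) = (7.2509 + 0.2092, -4.6346 + -2.3909) = (7.4601, -7.0255)
link 3: phi[3] = -45 + 30 + -70 + 145 = 60 deg
  cos(60 deg) = 0.5000, sin(60 deg) = 0.8660
  joint[4] = (7.4601, -7.0255) + 7.8 * (0.5000, 0.8660) = (7.4601 + 3.9000, -7.0255 + 6.7550) = (11.3601, -0.2705)
End effector: (11.3601, -0.2705)

Answer: 11.3601 -0.2705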